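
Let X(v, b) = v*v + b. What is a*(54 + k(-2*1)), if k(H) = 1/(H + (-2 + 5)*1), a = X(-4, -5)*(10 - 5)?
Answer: 3025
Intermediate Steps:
X(v, b) = b + v**2 (X(v, b) = v**2 + b = b + v**2)
a = 55 (a = (-5 + (-4)**2)*(10 - 5) = (-5 + 16)*5 = 11*5 = 55)
k(H) = 1/(3 + H) (k(H) = 1/(H + 3*1) = 1/(H + 3) = 1/(3 + H))
a*(54 + k(-2*1)) = 55*(54 + 1/(3 - 2*1)) = 55*(54 + 1/(3 - 2)) = 55*(54 + 1/1) = 55*(54 + 1) = 55*55 = 3025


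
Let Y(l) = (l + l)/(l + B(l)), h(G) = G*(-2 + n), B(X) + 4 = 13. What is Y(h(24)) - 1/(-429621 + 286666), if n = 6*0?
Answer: 4574573/1858415 ≈ 2.4615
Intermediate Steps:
B(X) = 9 (B(X) = -4 + 13 = 9)
n = 0
h(G) = -2*G (h(G) = G*(-2 + 0) = G*(-2) = -2*G)
Y(l) = 2*l/(9 + l) (Y(l) = (l + l)/(l + 9) = (2*l)/(9 + l) = 2*l/(9 + l))
Y(h(24)) - 1/(-429621 + 286666) = 2*(-2*24)/(9 - 2*24) - 1/(-429621 + 286666) = 2*(-48)/(9 - 48) - 1/(-142955) = 2*(-48)/(-39) - 1*(-1/142955) = 2*(-48)*(-1/39) + 1/142955 = 32/13 + 1/142955 = 4574573/1858415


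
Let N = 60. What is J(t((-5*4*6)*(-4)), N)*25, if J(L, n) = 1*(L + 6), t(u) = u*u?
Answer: 5760150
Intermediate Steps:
t(u) = u²
J(L, n) = 6 + L (J(L, n) = 1*(6 + L) = 6 + L)
J(t((-5*4*6)*(-4)), N)*25 = (6 + ((-5*4*6)*(-4))²)*25 = (6 + (-20*6*(-4))²)*25 = (6 + (-120*(-4))²)*25 = (6 + 480²)*25 = (6 + 230400)*25 = 230406*25 = 5760150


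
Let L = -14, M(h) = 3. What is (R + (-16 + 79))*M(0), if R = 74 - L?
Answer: 453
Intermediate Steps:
R = 88 (R = 74 - 1*(-14) = 74 + 14 = 88)
(R + (-16 + 79))*M(0) = (88 + (-16 + 79))*3 = (88 + 63)*3 = 151*3 = 453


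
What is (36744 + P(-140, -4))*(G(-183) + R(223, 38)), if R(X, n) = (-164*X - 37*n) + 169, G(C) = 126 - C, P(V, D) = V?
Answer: -1372650000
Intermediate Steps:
R(X, n) = 169 - 164*X - 37*n
(36744 + P(-140, -4))*(G(-183) + R(223, 38)) = (36744 - 140)*((126 - 1*(-183)) + (169 - 164*223 - 37*38)) = 36604*((126 + 183) + (169 - 36572 - 1406)) = 36604*(309 - 37809) = 36604*(-37500) = -1372650000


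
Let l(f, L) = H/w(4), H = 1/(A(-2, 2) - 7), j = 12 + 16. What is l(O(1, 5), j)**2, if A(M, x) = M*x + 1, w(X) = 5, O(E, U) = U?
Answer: 1/2500 ≈ 0.00040000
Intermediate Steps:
j = 28
A(M, x) = 1 + M*x
H = -1/10 (H = 1/((1 - 2*2) - 7) = 1/((1 - 4) - 7) = 1/(-3 - 7) = 1/(-10) = -1/10 ≈ -0.10000)
l(f, L) = -1/50 (l(f, L) = -1/10/5 = -1/10*1/5 = -1/50)
l(O(1, 5), j)**2 = (-1/50)**2 = 1/2500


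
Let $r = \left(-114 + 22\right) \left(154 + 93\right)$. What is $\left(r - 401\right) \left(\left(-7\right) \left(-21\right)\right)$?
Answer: $-3399375$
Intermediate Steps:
$r = -22724$ ($r = \left(-92\right) 247 = -22724$)
$\left(r - 401\right) \left(\left(-7\right) \left(-21\right)\right) = \left(-22724 - 401\right) \left(\left(-7\right) \left(-21\right)\right) = \left(-23125\right) 147 = -3399375$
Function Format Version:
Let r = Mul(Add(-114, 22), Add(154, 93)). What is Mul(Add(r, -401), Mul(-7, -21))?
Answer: -3399375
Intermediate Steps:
r = -22724 (r = Mul(-92, 247) = -22724)
Mul(Add(r, -401), Mul(-7, -21)) = Mul(Add(-22724, -401), Mul(-7, -21)) = Mul(-23125, 147) = -3399375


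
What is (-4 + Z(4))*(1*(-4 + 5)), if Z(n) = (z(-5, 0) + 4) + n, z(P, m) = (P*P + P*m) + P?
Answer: 24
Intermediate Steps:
z(P, m) = P + P**2 + P*m (z(P, m) = (P**2 + P*m) + P = P + P**2 + P*m)
Z(n) = 24 + n (Z(n) = (-5*(1 - 5 + 0) + 4) + n = (-5*(-4) + 4) + n = (20 + 4) + n = 24 + n)
(-4 + Z(4))*(1*(-4 + 5)) = (-4 + (24 + 4))*(1*(-4 + 5)) = (-4 + 28)*(1*1) = 24*1 = 24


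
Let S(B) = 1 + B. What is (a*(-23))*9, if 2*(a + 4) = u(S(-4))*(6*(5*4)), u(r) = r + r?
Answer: 75348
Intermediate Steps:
u(r) = 2*r
a = -364 (a = -4 + ((2*(1 - 4))*(6*(5*4)))/2 = -4 + ((2*(-3))*(6*20))/2 = -4 + (-6*120)/2 = -4 + (½)*(-720) = -4 - 360 = -364)
(a*(-23))*9 = -364*(-23)*9 = 8372*9 = 75348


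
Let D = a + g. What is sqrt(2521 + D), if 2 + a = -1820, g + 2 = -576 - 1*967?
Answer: 3*I*sqrt(94) ≈ 29.086*I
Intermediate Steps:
g = -1545 (g = -2 + (-576 - 1*967) = -2 + (-576 - 967) = -2 - 1543 = -1545)
a = -1822 (a = -2 - 1820 = -1822)
D = -3367 (D = -1822 - 1545 = -3367)
sqrt(2521 + D) = sqrt(2521 - 3367) = sqrt(-846) = 3*I*sqrt(94)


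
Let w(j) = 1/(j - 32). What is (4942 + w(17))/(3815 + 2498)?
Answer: 74129/94695 ≈ 0.78282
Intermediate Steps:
w(j) = 1/(-32 + j)
(4942 + w(17))/(3815 + 2498) = (4942 + 1/(-32 + 17))/(3815 + 2498) = (4942 + 1/(-15))/6313 = (4942 - 1/15)*(1/6313) = (74129/15)*(1/6313) = 74129/94695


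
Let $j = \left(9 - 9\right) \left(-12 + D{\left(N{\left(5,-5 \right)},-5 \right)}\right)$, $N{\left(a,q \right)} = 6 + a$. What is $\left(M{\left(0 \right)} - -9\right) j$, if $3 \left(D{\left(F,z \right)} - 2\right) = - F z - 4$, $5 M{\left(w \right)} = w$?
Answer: $0$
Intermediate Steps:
$M{\left(w \right)} = \frac{w}{5}$
$D{\left(F,z \right)} = \frac{2}{3} - \frac{F z}{3}$ ($D{\left(F,z \right)} = 2 + \frac{- F z - 4}{3} = 2 + \frac{-4 - F z}{3} = 2 - \left(\frac{4}{3} + \frac{F z}{3}\right) = \frac{2}{3} - \frac{F z}{3}$)
$j = 0$ ($j = \left(9 - 9\right) \left(-12 - \left(- \frac{2}{3} + \frac{1}{3} \left(6 + 5\right) \left(-5\right)\right)\right) = 0 \left(-12 - \left(- \frac{2}{3} + \frac{11}{3} \left(-5\right)\right)\right) = 0 \left(-12 + \left(\frac{2}{3} + \frac{55}{3}\right)\right) = 0 \left(-12 + 19\right) = 0 \cdot 7 = 0$)
$\left(M{\left(0 \right)} - -9\right) j = \left(\frac{1}{5} \cdot 0 - -9\right) 0 = \left(0 + 9\right) 0 = 9 \cdot 0 = 0$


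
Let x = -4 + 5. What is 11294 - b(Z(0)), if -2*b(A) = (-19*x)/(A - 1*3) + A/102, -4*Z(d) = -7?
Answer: 46110563/4080 ≈ 11302.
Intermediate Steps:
x = 1
Z(d) = 7/4 (Z(d) = -¼*(-7) = 7/4)
b(A) = -A/204 + 19/(2*(-3 + A)) (b(A) = -((-19*1)/(A - 1*3) + A/102)/2 = -(-19/(A - 3) + A*(1/102))/2 = -(-19/(-3 + A) + A/102)/2 = -A/204 + 19/(2*(-3 + A)))
11294 - b(Z(0)) = 11294 - (1938 - (7/4)² + 3*(7/4))/(204*(-3 + 7/4)) = 11294 - (1938 - 1*49/16 + 21/4)/(204*(-5/4)) = 11294 - (-4)*(1938 - 49/16 + 21/4)/(204*5) = 11294 - (-4)*31043/(204*5*16) = 11294 - 1*(-31043/4080) = 11294 + 31043/4080 = 46110563/4080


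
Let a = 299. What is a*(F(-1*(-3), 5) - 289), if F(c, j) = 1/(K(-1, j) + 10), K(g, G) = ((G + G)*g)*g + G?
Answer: -2159976/25 ≈ -86399.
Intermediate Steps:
K(g, G) = G + 2*G*g² (K(g, G) = ((2*G)*g)*g + G = (2*G*g)*g + G = 2*G*g² + G = G + 2*G*g²)
F(c, j) = 1/(10 + 3*j) (F(c, j) = 1/(j*(1 + 2*(-1)²) + 10) = 1/(j*(1 + 2*1) + 10) = 1/(j*(1 + 2) + 10) = 1/(j*3 + 10) = 1/(3*j + 10) = 1/(10 + 3*j))
a*(F(-1*(-3), 5) - 289) = 299*(1/(10 + 3*5) - 289) = 299*(1/(10 + 15) - 289) = 299*(1/25 - 289) = 299*(-7224/25) = -2159976/25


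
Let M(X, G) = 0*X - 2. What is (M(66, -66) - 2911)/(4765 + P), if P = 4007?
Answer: -971/2924 ≈ -0.33208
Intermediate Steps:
M(X, G) = -2 (M(X, G) = 0 - 2 = -2)
(M(66, -66) - 2911)/(4765 + P) = (-2 - 2911)/(4765 + 4007) = -2913/8772 = -2913*1/8772 = -971/2924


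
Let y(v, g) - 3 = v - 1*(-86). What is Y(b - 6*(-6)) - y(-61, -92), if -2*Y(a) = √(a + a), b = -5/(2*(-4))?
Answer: -28 - √293/4 ≈ -32.279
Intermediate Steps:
y(v, g) = 89 + v (y(v, g) = 3 + (v - 1*(-86)) = 3 + (v + 86) = 3 + (86 + v) = 89 + v)
b = 5/8 (b = -5/(-8) = -5*(-⅛) = 5/8 ≈ 0.62500)
Y(a) = -√2*√a/2 (Y(a) = -√(a + a)/2 = -√2*√a/2)
Y(b - 6*(-6)) - y(-61, -92) = -√2*√(5/8 - 6*(-6))/2 - (89 - 61) = -√2*√(5/8 + 36)/2 - 1*28 = -√2*√(293/8)/2 - 28 = -√2*√586/4/2 - 28 = -√293/4 - 28 = -28 - √293/4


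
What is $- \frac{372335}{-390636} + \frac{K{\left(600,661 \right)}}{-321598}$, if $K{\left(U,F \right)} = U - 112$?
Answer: $\frac{59775780481}{62813878164} \approx 0.95163$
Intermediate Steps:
$K{\left(U,F \right)} = -112 + U$
$- \frac{372335}{-390636} + \frac{K{\left(600,661 \right)}}{-321598} = - \frac{372335}{-390636} + \frac{-112 + 600}{-321598} = \left(-372335\right) \left(- \frac{1}{390636}\right) + 488 \left(- \frac{1}{321598}\right) = \frac{372335}{390636} - \frac{244}{160799} = \frac{59775780481}{62813878164}$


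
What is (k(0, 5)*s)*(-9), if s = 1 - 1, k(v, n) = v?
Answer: 0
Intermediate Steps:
s = 0
(k(0, 5)*s)*(-9) = (0*0)*(-9) = 0*(-9) = 0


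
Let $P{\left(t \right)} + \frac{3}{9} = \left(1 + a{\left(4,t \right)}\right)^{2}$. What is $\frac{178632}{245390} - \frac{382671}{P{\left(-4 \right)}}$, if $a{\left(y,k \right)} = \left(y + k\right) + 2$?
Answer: $- \frac{140853132819}{3190070} \approx -44154.0$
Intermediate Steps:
$a{\left(y,k \right)} = 2 + k + y$ ($a{\left(y,k \right)} = \left(k + y\right) + 2 = 2 + k + y$)
$P{\left(t \right)} = - \frac{1}{3} + \left(7 + t\right)^{2}$ ($P{\left(t \right)} = - \frac{1}{3} + \left(1 + \left(2 + t + 4\right)\right)^{2} = - \frac{1}{3} + \left(1 + \left(6 + t\right)\right)^{2} = - \frac{1}{3} + \left(7 + t\right)^{2}$)
$\frac{178632}{245390} - \frac{382671}{P{\left(-4 \right)}} = \frac{178632}{245390} - \frac{382671}{- \frac{1}{3} + \left(7 - 4\right)^{2}} = 178632 \cdot \frac{1}{245390} - \frac{382671}{- \frac{1}{3} + 3^{2}} = \frac{89316}{122695} - \frac{382671}{- \frac{1}{3} + 9} = \frac{89316}{122695} - \frac{382671}{\frac{26}{3}} = \frac{89316}{122695} - \frac{1148013}{26} = - \frac{140853132819}{3190070}$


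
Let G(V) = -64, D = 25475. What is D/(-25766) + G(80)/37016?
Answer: -118078953/119219282 ≈ -0.99043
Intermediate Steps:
D/(-25766) + G(80)/37016 = 25475/(-25766) - 64/37016 = 25475*(-1/25766) - 64*1/37016 = -25475/25766 - 8/4627 = -118078953/119219282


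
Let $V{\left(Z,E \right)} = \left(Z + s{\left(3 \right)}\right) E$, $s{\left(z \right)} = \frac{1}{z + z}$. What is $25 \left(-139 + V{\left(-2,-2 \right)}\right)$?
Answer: $- \frac{10150}{3} \approx -3383.3$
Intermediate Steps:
$s{\left(z \right)} = \frac{1}{2 z}$
$V{\left(Z,E \right)} = E \left(\frac{1}{6} + Z\right)$ ($V{\left(Z,E \right)} = \left(Z + \frac{1}{2 \cdot 3}\right) E = \left(Z + \frac{1}{2} \cdot \frac{1}{3}\right) E = \left(Z + \frac{1}{6}\right) E = \left(\frac{1}{6} + Z\right) E = E \left(\frac{1}{6} + Z\right)$)
$25 \left(-139 + V{\left(-2,-2 \right)}\right) = 25 \left(-139 - 2 \left(\frac{1}{6} - 2\right)\right) = 25 \left(-139 - - \frac{11}{3}\right) = 25 \left(-139 + \frac{11}{3}\right) = 25 \left(- \frac{406}{3}\right) = - \frac{10150}{3}$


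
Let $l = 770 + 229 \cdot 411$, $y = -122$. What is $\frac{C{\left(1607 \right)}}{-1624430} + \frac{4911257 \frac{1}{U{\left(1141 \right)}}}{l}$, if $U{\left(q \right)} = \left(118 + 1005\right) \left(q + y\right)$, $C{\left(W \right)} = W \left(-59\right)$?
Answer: $\frac{10303246990741619}{176388721142276990} \approx 0.058412$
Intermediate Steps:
$C{\left(W \right)} = - 59 W$
$U{\left(q \right)} = -137006 + 1123 q$ ($U{\left(q \right)} = \left(118 + 1005\right) \left(q - 122\right) = 1123 \left(-122 + q\right) = -137006 + 1123 q$)
$l = 94889$ ($l = 770 + 94119 = 94889$)
$\frac{C{\left(1607 \right)}}{-1624430} + \frac{4911257 \frac{1}{U{\left(1141 \right)}}}{l} = \frac{\left(-59\right) 1607}{-1624430} + \frac{4911257 \frac{1}{-137006 + 1123 \cdot 1141}}{94889} = \left(-94813\right) \left(- \frac{1}{1624430}\right) + \frac{4911257}{-137006 + 1281343} \cdot \frac{1}{94889} = \frac{94813}{1624430} + \frac{4911257}{1144337} \cdot \frac{1}{94889} = \frac{94813}{1624430} + \frac{4911257}{108584993593} = \frac{10303246990741619}{176388721142276990}$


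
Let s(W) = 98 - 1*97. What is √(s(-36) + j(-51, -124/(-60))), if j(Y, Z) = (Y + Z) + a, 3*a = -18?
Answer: I*√12135/15 ≈ 7.3439*I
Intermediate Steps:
a = -6 (a = (⅓)*(-18) = -6)
s(W) = 1 (s(W) = 98 - 97 = 1)
j(Y, Z) = -6 + Y + Z (j(Y, Z) = (Y + Z) - 6 = -6 + Y + Z)
√(s(-36) + j(-51, -124/(-60))) = √(1 + (-6 - 51 - 124/(-60))) = √(1 + (-6 - 51 - 124*(-1/60))) = √(1 + (-6 - 51 + 31/15)) = √(1 - 824/15) = √(-809/15) = I*√12135/15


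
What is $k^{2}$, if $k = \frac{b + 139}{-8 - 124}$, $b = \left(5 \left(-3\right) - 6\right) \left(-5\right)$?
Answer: $\frac{3721}{1089} \approx 3.4169$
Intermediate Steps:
$b = 105$ ($b = \left(-15 - 6\right) \left(-5\right) = \left(-21\right) \left(-5\right) = 105$)
$k = - \frac{61}{33}$ ($k = \frac{105 + 139}{-8 - 124} = \frac{244}{-132} = 244 \left(- \frac{1}{132}\right) = - \frac{61}{33} \approx -1.8485$)
$k^{2} = \left(- \frac{61}{33}\right)^{2} = \frac{3721}{1089}$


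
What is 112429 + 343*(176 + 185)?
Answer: 236252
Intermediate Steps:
112429 + 343*(176 + 185) = 112429 + 343*361 = 112429 + 123823 = 236252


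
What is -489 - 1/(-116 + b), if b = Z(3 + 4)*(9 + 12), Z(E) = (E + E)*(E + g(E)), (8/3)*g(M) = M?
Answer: -5308099/10855 ≈ -489.00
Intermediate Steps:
g(M) = 3*M/8
Z(E) = 11*E²/4 (Z(E) = (E + E)*(E + 3*E/8) = (2*E)*(11*E/8) = 11*E²/4)
b = 11319/4 (b = (11*(3 + 4)²/4)*(9 + 12) = ((11/4)*7²)*21 = ((11/4)*49)*21 = (539/4)*21 = 11319/4 ≈ 2829.8)
-489 - 1/(-116 + b) = -489 - 1/(-116 + 11319/4) = -489 - 1/10855/4 = -489 - 1*4/10855 = -489 - 4/10855 = -5308099/10855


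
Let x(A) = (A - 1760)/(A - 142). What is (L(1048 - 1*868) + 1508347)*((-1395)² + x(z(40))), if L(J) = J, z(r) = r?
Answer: 149718491347145/51 ≈ 2.9357e+12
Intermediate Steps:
x(A) = (-1760 + A)/(-142 + A)
(L(1048 - 1*868) + 1508347)*((-1395)² + x(z(40))) = ((1048 - 1*868) + 1508347)*((-1395)² + (-1760 + 40)/(-142 + 40)) = ((1048 - 868) + 1508347)*(1946025 - 1720/(-102)) = (180 + 1508347)*(1946025 - 1/102*(-1720)) = 1508527*(1946025 + 860/51) = 1508527*(99248135/51) = 149718491347145/51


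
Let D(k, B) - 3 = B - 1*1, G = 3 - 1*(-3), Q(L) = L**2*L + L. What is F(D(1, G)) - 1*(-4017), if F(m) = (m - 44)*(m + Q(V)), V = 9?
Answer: -22839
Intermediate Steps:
Q(L) = L + L**3 (Q(L) = L**3 + L = L + L**3)
G = 6 (G = 3 + 3 = 6)
D(k, B) = 2 + B (D(k, B) = 3 + (B - 1*1) = 3 + (B - 1) = 3 + (-1 + B) = 2 + B)
F(m) = (-44 + m)*(738 + m) (F(m) = (m - 44)*(m + (9 + 9**3)) = (-44 + m)*(m + (9 + 729)) = (-44 + m)*(m + 738) = (-44 + m)*(738 + m))
F(D(1, G)) - 1*(-4017) = (-32472 + (2 + 6)**2 + 694*(2 + 6)) - 1*(-4017) = (-32472 + 8**2 + 694*8) + 4017 = (-32472 + 64 + 5552) + 4017 = -26856 + 4017 = -22839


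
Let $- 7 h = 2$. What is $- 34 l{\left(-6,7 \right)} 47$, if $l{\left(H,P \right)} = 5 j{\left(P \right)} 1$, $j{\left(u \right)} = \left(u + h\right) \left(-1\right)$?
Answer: $\frac{375530}{7} \approx 53647.0$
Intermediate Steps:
$h = - \frac{2}{7}$ ($h = \left(- \frac{1}{7}\right) 2 = - \frac{2}{7} \approx -0.28571$)
$j{\left(u \right)} = \frac{2}{7} - u$ ($j{\left(u \right)} = \left(u - \frac{2}{7}\right) \left(-1\right) = \left(- \frac{2}{7} + u\right) \left(-1\right) = \frac{2}{7} - u$)
$l{\left(H,P \right)} = \frac{10}{7} - 5 P$ ($l{\left(H,P \right)} = 5 \left(\frac{2}{7} - P\right) 1 = \left(\frac{10}{7} - 5 P\right) 1 = \frac{10}{7} - 5 P$)
$- 34 l{\left(-6,7 \right)} 47 = - 34 \left(\frac{10}{7} - 35\right) 47 = \left(-34\right) \left(- \frac{235}{7}\right) 47 = \frac{7990}{7} \cdot 47 = \frac{375530}{7}$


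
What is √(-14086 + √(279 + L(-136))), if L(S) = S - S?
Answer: √(-14086 + 3*√31) ≈ 118.61*I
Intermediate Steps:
L(S) = 0
√(-14086 + √(279 + L(-136))) = √(-14086 + √(279 + 0)) = √(-14086 + √279) = √(-14086 + 3*√31)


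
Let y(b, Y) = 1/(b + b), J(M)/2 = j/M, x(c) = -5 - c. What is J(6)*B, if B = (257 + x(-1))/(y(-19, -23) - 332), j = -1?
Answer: 874/3441 ≈ 0.25400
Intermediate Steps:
J(M) = -2/M (J(M) = 2*(-1/M) = -2/M)
y(b, Y) = 1/(2*b)
B = -874/1147 (B = (257 + (-5 - 1*(-1)))/((½)/(-19) - 332) = (257 + (-5 + 1))/((½)*(-1/19) - 332) = (257 - 4)/(-1/38 - 332) = 253/(-12617/38) = 253*(-38/12617) = -874/1147 ≈ -0.76199)
J(6)*B = -2/6*(-874/1147) = -2*⅙*(-874/1147) = -⅓*(-874/1147) = 874/3441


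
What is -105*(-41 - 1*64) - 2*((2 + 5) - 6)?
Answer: 11023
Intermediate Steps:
-105*(-41 - 1*64) - 2*((2 + 5) - 6) = -105*(-41 - 64) - 2*(7 - 6) = -105*(-105) - 2*1 = 11025 - 2 = 11023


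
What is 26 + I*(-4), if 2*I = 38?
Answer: -50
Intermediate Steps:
I = 19 (I = (1/2)*38 = 19)
26 + I*(-4) = 26 + 19*(-4) = 26 - 76 = -50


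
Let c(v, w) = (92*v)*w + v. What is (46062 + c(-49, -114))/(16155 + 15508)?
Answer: 559925/31663 ≈ 17.684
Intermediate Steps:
c(v, w) = v + 92*v*w (c(v, w) = 92*v*w + v = v + 92*v*w)
(46062 + c(-49, -114))/(16155 + 15508) = (46062 - 49*(1 + 92*(-114)))/(16155 + 15508) = (46062 - 49*(1 - 10488))/31663 = (46062 - 49*(-10487))*(1/31663) = (46062 + 513863)*(1/31663) = 559925*(1/31663) = 559925/31663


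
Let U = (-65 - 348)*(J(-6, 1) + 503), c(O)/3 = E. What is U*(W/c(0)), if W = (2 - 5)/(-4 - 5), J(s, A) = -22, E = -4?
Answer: 198653/36 ≈ 5518.1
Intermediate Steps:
c(O) = -12 (c(O) = 3*(-4) = -12)
W = ⅓ (W = -3/(-9) = -3*(-⅑) = ⅓ ≈ 0.33333)
U = -198653 (U = (-65 - 348)*(-22 + 503) = -413*481 = -198653)
U*(W/c(0)) = -198653/(3*(-12)) = -198653*(-1)/(3*12) = -198653*(-1/36) = 198653/36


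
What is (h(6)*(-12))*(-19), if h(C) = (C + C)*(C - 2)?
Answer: 10944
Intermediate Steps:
h(C) = 2*C*(-2 + C) (h(C) = (2*C)*(-2 + C) = 2*C*(-2 + C))
(h(6)*(-12))*(-19) = ((2*6*(-2 + 6))*(-12))*(-19) = ((2*6*4)*(-12))*(-19) = (48*(-12))*(-19) = -576*(-19) = 10944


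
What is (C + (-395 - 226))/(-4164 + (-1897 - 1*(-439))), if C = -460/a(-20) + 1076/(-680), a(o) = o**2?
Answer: 212069/1911480 ≈ 0.11094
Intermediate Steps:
C = -929/340 (C = -460/((-20)**2) + 1076/(-680) = -460/400 + 1076*(-1/680) = -460*1/400 - 269/170 = -23/20 - 269/170 = -929/340 ≈ -2.7324)
(C + (-395 - 226))/(-4164 + (-1897 - 1*(-439))) = (-929/340 + (-395 - 226))/(-4164 + (-1897 - 1*(-439))) = (-929/340 - 621)/(-4164 + (-1897 + 439)) = -212069/(340*(-4164 - 1458)) = -212069/340/(-5622) = -212069/340*(-1/5622) = 212069/1911480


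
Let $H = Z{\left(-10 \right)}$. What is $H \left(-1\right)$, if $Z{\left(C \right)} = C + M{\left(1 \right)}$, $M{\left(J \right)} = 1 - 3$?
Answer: $12$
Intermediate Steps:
$M{\left(J \right)} = -2$
$Z{\left(C \right)} = -2 + C$ ($Z{\left(C \right)} = C - 2 = -2 + C$)
$H = -12$ ($H = -2 - 10 = -12$)
$H \left(-1\right) = \left(-12\right) \left(-1\right) = 12$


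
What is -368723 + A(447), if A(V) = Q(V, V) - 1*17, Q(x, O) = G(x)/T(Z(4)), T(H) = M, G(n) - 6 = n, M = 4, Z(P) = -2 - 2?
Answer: -1474507/4 ≈ -3.6863e+5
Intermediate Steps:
Z(P) = -4
G(n) = 6 + n
T(H) = 4
Q(x, O) = 3/2 + x/4 (Q(x, O) = (6 + x)/4 = (6 + x)*(¼) = 3/2 + x/4)
A(V) = -31/2 + V/4 (A(V) = (3/2 + V/4) - 1*17 = (3/2 + V/4) - 17 = -31/2 + V/4)
-368723 + A(447) = -368723 + (-31/2 + (¼)*447) = -368723 + (-31/2 + 447/4) = -368723 + 385/4 = -1474507/4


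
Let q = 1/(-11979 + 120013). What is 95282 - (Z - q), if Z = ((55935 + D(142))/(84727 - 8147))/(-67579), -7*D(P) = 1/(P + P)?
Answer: 52952299975978252861363/555742952129756720 ≈ 95282.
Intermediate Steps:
D(P) = -1/(14*P) (D(P) = -1/(7*(P + P)) = -1/(2*P)/7 = -1/(14*P))
q = 1/108034 ≈ 9.2563e-6
Z = -111198779/10288297242160 (Z = ((55935 - 1/14/142)/(84727 - 8147))/(-67579) = ((55935 - 1/14*1/142)/76580)*(-1/67579) = ((55935 - 1/1988)*(1/76580))*(-1/67579) = ((111198779/1988)*(1/76580))*(-1/67579) = (111198779/152241040)*(-1/67579) = -111198779/10288297242160 ≈ -1.0808e-5)
95282 - (Z - q) = 95282 - (-111198779/10288297242160 - 1*1/108034) = 95282 - (-111198779/10288297242160 - 1/108034) = 95282 - 1*(-11150773066323/555742952129756720) = 95282 + 11150773066323/555742952129756720 = 52952299975978252861363/555742952129756720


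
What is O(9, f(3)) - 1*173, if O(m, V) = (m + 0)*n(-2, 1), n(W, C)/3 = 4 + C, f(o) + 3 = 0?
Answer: -38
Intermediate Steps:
f(o) = -3 (f(o) = -3 + 0 = -3)
n(W, C) = 12 + 3*C (n(W, C) = 3*(4 + C) = 12 + 3*C)
O(m, V) = 15*m (O(m, V) = (m + 0)*(12 + 3*1) = m*(12 + 3) = m*15 = 15*m)
O(9, f(3)) - 1*173 = 15*9 - 1*173 = 135 - 173 = -38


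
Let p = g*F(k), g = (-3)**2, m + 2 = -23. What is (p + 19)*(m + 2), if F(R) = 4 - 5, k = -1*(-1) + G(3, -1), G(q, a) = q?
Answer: -230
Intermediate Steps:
m = -25 (m = -2 - 23 = -25)
k = 4 (k = -1*(-1) + 3 = 1 + 3 = 4)
F(R) = -1
g = 9
p = -9 (p = 9*(-1) = -9)
(p + 19)*(m + 2) = (-9 + 19)*(-25 + 2) = 10*(-23) = -230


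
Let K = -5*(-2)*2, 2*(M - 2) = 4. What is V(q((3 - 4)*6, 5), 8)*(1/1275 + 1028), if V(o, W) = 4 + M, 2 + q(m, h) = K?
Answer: 10485608/1275 ≈ 8224.0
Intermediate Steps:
M = 4 (M = 2 + (1/2)*4 = 2 + 2 = 4)
K = 20 (K = 10*2 = 20)
q(m, h) = 18 (q(m, h) = -2 + 20 = 18)
V(o, W) = 8 (V(o, W) = 4 + 4 = 8)
V(q((3 - 4)*6, 5), 8)*(1/1275 + 1028) = 8*(1/1275 + 1028) = 8*(1310701/1275) = 10485608/1275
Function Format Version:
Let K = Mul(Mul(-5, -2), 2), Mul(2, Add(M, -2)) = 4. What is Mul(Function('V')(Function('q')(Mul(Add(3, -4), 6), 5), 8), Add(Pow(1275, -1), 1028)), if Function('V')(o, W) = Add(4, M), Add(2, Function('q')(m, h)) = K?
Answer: Rational(10485608, 1275) ≈ 8224.0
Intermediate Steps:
M = 4 (M = Add(2, Mul(Rational(1, 2), 4)) = Add(2, 2) = 4)
K = 20 (K = Mul(10, 2) = 20)
Function('q')(m, h) = 18 (Function('q')(m, h) = Add(-2, 20) = 18)
Function('V')(o, W) = 8 (Function('V')(o, W) = Add(4, 4) = 8)
Mul(Function('V')(Function('q')(Mul(Add(3, -4), 6), 5), 8), Add(Pow(1275, -1), 1028)) = Mul(8, Add(Pow(1275, -1), 1028)) = Mul(8, Add(Rational(1, 1275), 1028)) = Mul(8, Rational(1310701, 1275)) = Rational(10485608, 1275)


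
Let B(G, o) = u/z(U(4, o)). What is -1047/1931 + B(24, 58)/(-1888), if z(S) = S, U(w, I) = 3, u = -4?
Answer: -1480621/2734296 ≈ -0.54150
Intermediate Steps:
B(G, o) = -4/3
-1047/1931 + B(24, 58)/(-1888) = -1047/1931 - 4/3/(-1888) = -1047*1/1931 - 4/3*(-1/1888) = -1047/1931 + 1/1416 = -1480621/2734296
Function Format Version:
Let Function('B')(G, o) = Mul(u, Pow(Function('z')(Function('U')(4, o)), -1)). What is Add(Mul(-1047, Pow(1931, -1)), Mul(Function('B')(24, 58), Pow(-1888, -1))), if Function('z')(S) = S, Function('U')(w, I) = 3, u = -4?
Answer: Rational(-1480621, 2734296) ≈ -0.54150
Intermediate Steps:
Function('B')(G, o) = Rational(-4, 3) (Function('B')(G, o) = Mul(-4, Pow(3, -1)) = Mul(-4, Rational(1, 3)) = Rational(-4, 3))
Add(Mul(-1047, Pow(1931, -1)), Mul(Function('B')(24, 58), Pow(-1888, -1))) = Add(Mul(-1047, Pow(1931, -1)), Mul(Rational(-4, 3), Pow(-1888, -1))) = Add(Mul(-1047, Rational(1, 1931)), Mul(Rational(-4, 3), Rational(-1, 1888))) = Add(Rational(-1047, 1931), Rational(1, 1416)) = Rational(-1480621, 2734296)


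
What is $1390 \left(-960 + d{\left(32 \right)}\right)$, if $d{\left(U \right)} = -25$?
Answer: $-1369150$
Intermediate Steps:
$1390 \left(-960 + d{\left(32 \right)}\right) = 1390 \left(-960 - 25\right) = 1390 \left(-985\right) = -1369150$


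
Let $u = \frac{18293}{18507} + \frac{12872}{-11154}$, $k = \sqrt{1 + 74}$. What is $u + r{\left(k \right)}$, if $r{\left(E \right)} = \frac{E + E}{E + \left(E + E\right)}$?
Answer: $\frac{17239345}{34404513} \approx 0.50108$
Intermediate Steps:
$k = 5 \sqrt{3}$ ($k = \sqrt{75} = 5 \sqrt{3} \approx 8.6602$)
$u = - \frac{1898999}{11468171}$ ($u = 18293 \cdot \frac{1}{18507} + 12872 \left(- \frac{1}{11154}\right) = \frac{18293}{18507} - \frac{6436}{5577} = - \frac{1898999}{11468171} \approx -0.16559$)
$r{\left(E \right)} = \frac{2}{3}$ ($r{\left(E \right)} = \frac{2 E}{E + 2 E} = \frac{2 E}{3 E} = 2 E \frac{1}{3 E} = \frac{2}{3}$)
$u + r{\left(k \right)} = - \frac{1898999}{11468171} + \frac{2}{3} = \frac{17239345}{34404513}$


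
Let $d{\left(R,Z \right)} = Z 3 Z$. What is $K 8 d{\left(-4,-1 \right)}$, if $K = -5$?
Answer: $-120$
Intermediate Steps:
$d{\left(R,Z \right)} = 3 Z^{2}$ ($d{\left(R,Z \right)} = 3 Z Z = 3 Z^{2}$)
$K 8 d{\left(-4,-1 \right)} = \left(-5\right) 8 \cdot 3 \left(-1\right)^{2} = - 40 \cdot 3 \cdot 1 = \left(-40\right) 3 = -120$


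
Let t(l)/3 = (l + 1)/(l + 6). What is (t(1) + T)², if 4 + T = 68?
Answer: 206116/49 ≈ 4206.4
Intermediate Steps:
T = 64 (T = -4 + 68 = 64)
t(l) = 3*(1 + l)/(6 + l) (t(l) = 3*((l + 1)/(l + 6)) = 3*((1 + l)/(6 + l)) = 3*(1 + l)/(6 + l))
(t(1) + T)² = (3*(1 + 1)/(6 + 1) + 64)² = (3*2/7 + 64)² = (3*(⅐)*2 + 64)² = (6/7 + 64)² = (454/7)² = 206116/49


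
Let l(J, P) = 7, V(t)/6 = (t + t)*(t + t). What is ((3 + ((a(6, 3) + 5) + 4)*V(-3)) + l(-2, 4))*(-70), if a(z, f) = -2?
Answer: -106540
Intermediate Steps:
V(t) = 24*t² (V(t) = 6*((t + t)*(t + t)) = 6*((2*t)*(2*t)) = 6*(4*t²) = 24*t²)
((3 + ((a(6, 3) + 5) + 4)*V(-3)) + l(-2, 4))*(-70) = ((3 + ((-2 + 5) + 4)*(24*(-3)²)) + 7)*(-70) = ((3 + (3 + 4)*(24*9)) + 7)*(-70) = ((3 + 7*216) + 7)*(-70) = ((3 + 1512) + 7)*(-70) = (1515 + 7)*(-70) = 1522*(-70) = -106540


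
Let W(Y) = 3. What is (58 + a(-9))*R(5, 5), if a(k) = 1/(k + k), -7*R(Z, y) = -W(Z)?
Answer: 149/6 ≈ 24.833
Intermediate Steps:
R(Z, y) = 3/7 (R(Z, y) = -(-1)*3/7 = -⅐*(-3) = 3/7)
a(k) = 1/(2*k)
(58 + a(-9))*R(5, 5) = (58 + (½)/(-9))*(3/7) = (58 + (½)*(-⅑))*(3/7) = (58 - 1/18)*(3/7) = (1043/18)*(3/7) = 149/6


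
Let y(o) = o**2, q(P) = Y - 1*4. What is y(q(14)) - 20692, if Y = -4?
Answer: -20628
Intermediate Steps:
q(P) = -8 (q(P) = -4 - 1*4 = -4 - 4 = -8)
y(q(14)) - 20692 = (-8)**2 - 20692 = 64 - 20692 = -20628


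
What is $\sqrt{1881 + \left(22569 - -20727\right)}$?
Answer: $37 \sqrt{33} \approx 212.55$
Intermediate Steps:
$\sqrt{1881 + \left(22569 - -20727\right)} = \sqrt{1881 + \left(22569 + 20727\right)} = \sqrt{1881 + 43296} = \sqrt{45177} = 37 \sqrt{33}$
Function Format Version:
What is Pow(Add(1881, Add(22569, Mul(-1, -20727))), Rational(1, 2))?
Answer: Mul(37, Pow(33, Rational(1, 2))) ≈ 212.55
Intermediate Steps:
Pow(Add(1881, Add(22569, Mul(-1, -20727))), Rational(1, 2)) = Pow(Add(1881, Add(22569, 20727)), Rational(1, 2)) = Pow(Add(1881, 43296), Rational(1, 2)) = Pow(45177, Rational(1, 2)) = Mul(37, Pow(33, Rational(1, 2)))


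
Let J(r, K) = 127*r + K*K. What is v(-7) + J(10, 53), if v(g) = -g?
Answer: 4086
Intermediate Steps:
J(r, K) = K² + 127*r (J(r, K) = 127*r + K² = K² + 127*r)
v(-7) + J(10, 53) = -1*(-7) + (53² + 127*10) = 7 + (2809 + 1270) = 7 + 4079 = 4086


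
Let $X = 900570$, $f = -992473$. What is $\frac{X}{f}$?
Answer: $- \frac{900570}{992473} \approx -0.9074$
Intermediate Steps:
$\frac{X}{f} = \frac{900570}{-992473} = 900570 \left(- \frac{1}{992473}\right) = - \frac{900570}{992473}$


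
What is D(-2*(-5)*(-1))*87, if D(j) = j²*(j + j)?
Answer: -174000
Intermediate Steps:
D(j) = 2*j³ (D(j) = j²*(2*j) = 2*j³)
D(-2*(-5)*(-1))*87 = (2*(-2*(-5)*(-1))³)*87 = (2*(10*(-1))³)*87 = (2*(-10)³)*87 = (2*(-1000))*87 = -2000*87 = -174000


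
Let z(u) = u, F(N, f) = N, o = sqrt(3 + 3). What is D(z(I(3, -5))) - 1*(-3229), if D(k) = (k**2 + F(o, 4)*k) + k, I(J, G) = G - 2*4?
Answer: 3385 - 13*sqrt(6) ≈ 3353.2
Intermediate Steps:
I(J, G) = -8 + G (I(J, G) = G - 8 = -8 + G)
o = sqrt(6) ≈ 2.4495
D(k) = k + k**2 + k*sqrt(6) (D(k) = (k**2 + sqrt(6)*k) + k = (k**2 + k*sqrt(6)) + k = k + k**2 + k*sqrt(6))
D(z(I(3, -5))) - 1*(-3229) = (-8 - 5)*(1 + (-8 - 5) + sqrt(6)) - 1*(-3229) = -13*(1 - 13 + sqrt(6)) + 3229 = -13*(-12 + sqrt(6)) + 3229 = (156 - 13*sqrt(6)) + 3229 = 3385 - 13*sqrt(6)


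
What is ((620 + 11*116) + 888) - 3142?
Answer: -358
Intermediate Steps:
((620 + 11*116) + 888) - 3142 = ((620 + 1276) + 888) - 3142 = (1896 + 888) - 3142 = 2784 - 3142 = -358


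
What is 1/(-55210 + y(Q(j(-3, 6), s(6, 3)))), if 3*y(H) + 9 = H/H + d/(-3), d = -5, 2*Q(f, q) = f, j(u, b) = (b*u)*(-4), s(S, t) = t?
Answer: -9/496909 ≈ -1.8112e-5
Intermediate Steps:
j(u, b) = -4*b*u
Q(f, q) = f/2
y(H) = -19/9 (y(H) = -3 + (H/H - 5/(-3))/3 = -3 + (1 - 5*(-⅓))/3 = -3 + (1 + 5/3)/3 = -3 + (⅓)*(8/3) = -3 + 8/9 = -19/9)
1/(-55210 + y(Q(j(-3, 6), s(6, 3)))) = 1/(-55210 - 19/9) = 1/(-496909/9) = -9/496909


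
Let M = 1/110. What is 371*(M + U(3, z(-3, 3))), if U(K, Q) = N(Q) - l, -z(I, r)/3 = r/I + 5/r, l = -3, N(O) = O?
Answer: 41181/110 ≈ 374.37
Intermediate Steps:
z(I, r) = -15/r - 3*r/I (z(I, r) = -3*(r/I + 5/r) = -3*(5/r + r/I) = -15/r - 3*r/I)
M = 1/110 ≈ 0.0090909
U(K, Q) = 3 + Q (U(K, Q) = Q - 1*(-3) = Q + 3 = 3 + Q)
371*(M + U(3, z(-3, 3))) = 371*(1/110 + (3 + (-15/3 - 3*3/(-3)))) = 371*(1/110 + (3 + (-15*⅓ - 3*3*(-⅓)))) = 371*(1/110 + (3 + (-5 + 3))) = 371*(1/110 + (3 - 2)) = 371*(1/110 + 1) = 371*(111/110) = 41181/110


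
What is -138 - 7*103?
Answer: -859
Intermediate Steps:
-138 - 7*103 = -138 - 721 = -859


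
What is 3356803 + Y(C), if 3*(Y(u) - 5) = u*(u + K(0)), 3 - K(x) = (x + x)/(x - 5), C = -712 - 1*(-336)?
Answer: 10210672/3 ≈ 3.4036e+6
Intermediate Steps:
C = -376 (C = -712 + 336 = -376)
K(x) = 3 - 2*x/(-5 + x) (K(x) = 3 - (x + x)/(x - 5) = 3 - 2*x/(-5 + x))
Y(u) = 5 + u*(3 + u)/3 (Y(u) = 5 + (u*(u + (-15 + 0)/(-5 + 0)))/3 = 5 + (u*(u - 15/(-5)))/3 = 5 + (u*(u - 1/5*(-15)))/3 = 5 + (u*(u + 3))/3 = 5 + (u*(3 + u))/3 = 5 + u*(3 + u)/3)
3356803 + Y(C) = 3356803 + (5 - 376 + (1/3)*(-376)**2) = 3356803 + (5 - 376 + (1/3)*141376) = 3356803 + (5 - 376 + 141376/3) = 3356803 + 140263/3 = 10210672/3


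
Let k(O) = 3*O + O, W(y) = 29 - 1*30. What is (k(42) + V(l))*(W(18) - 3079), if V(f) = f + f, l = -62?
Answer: -135520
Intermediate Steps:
W(y) = -1 (W(y) = 29 - 30 = -1)
k(O) = 4*O
V(f) = 2*f
(k(42) + V(l))*(W(18) - 3079) = (4*42 + 2*(-62))*(-1 - 3079) = (168 - 124)*(-3080) = 44*(-3080) = -135520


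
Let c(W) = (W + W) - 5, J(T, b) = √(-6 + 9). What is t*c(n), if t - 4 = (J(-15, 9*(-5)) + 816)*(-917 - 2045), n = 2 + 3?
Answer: -12084940 - 14810*√3 ≈ -1.2111e+7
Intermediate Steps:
J(T, b) = √3
n = 5
c(W) = -5 + 2*W (c(W) = 2*W - 5 = -5 + 2*W)
t = -2416988 - 2962*√3 (t = 4 + (√3 + 816)*(-917 - 2045) = 4 + (816 + √3)*(-2962) = 4 + (-2416992 - 2962*√3) = -2416988 - 2962*√3 ≈ -2.4221e+6)
t*c(n) = (-2416988 - 2962*√3)*(-5 + 2*5) = (-2416988 - 2962*√3)*(-5 + 10) = (-2416988 - 2962*√3)*5 = -12084940 - 14810*√3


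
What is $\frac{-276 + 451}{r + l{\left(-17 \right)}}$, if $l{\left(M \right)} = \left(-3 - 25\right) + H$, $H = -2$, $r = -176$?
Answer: $- \frac{175}{206} \approx -0.84951$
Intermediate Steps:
$l{\left(M \right)} = -30$ ($l{\left(M \right)} = \left(-3 - 25\right) - 2 = -28 - 2 = -30$)
$\frac{-276 + 451}{r + l{\left(-17 \right)}} = \frac{-276 + 451}{-176 - 30} = \frac{175}{-206} = 175 \left(- \frac{1}{206}\right) = - \frac{175}{206}$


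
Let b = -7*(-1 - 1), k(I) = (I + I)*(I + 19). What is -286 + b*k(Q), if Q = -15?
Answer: -1966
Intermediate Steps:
k(I) = 2*I*(19 + I) (k(I) = (2*I)*(19 + I) = 2*I*(19 + I))
b = 14 (b = -7*(-2) = 14)
-286 + b*k(Q) = -286 + 14*(2*(-15)*(19 - 15)) = -286 + 14*(2*(-15)*4) = -286 + 14*(-120) = -286 - 1680 = -1966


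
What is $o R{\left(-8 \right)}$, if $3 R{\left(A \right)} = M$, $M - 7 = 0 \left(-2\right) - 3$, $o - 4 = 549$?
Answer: $\frac{2212}{3} \approx 737.33$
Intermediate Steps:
$o = 553$ ($o = 4 + 549 = 553$)
$M = 4$ ($M = 7 + \left(0 \left(-2\right) - 3\right) = 7 + \left(0 - 3\right) = 7 - 3 = 4$)
$R{\left(A \right)} = \frac{4}{3}$ ($R{\left(A \right)} = \frac{1}{3} \cdot 4 = \frac{4}{3}$)
$o R{\left(-8 \right)} = 553 \cdot \frac{4}{3} = \frac{2212}{3}$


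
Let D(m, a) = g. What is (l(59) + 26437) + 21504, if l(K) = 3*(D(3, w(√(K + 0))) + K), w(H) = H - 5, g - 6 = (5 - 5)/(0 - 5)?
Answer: 48136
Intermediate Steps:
g = 6 (g = 6 + (5 - 5)/(0 - 5) = 6 + 0/(-5) = 6 + 0*(-⅕) = 6 + 0 = 6)
w(H) = -5 + H
D(m, a) = 6
l(K) = 18 + 3*K (l(K) = 3*(6 + K) = 18 + 3*K)
(l(59) + 26437) + 21504 = ((18 + 3*59) + 26437) + 21504 = ((18 + 177) + 26437) + 21504 = (195 + 26437) + 21504 = 26632 + 21504 = 48136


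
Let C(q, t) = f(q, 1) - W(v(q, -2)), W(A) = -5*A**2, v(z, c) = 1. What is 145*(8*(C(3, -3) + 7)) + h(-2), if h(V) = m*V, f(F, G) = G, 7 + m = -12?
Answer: 15118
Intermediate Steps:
m = -19 (m = -7 - 12 = -19)
C(q, t) = 6 (C(q, t) = 1 - (-5)*1**2 = 1 - (-5) = 1 - 1*(-5) = 1 + 5 = 6)
h(V) = -19*V
145*(8*(C(3, -3) + 7)) + h(-2) = 145*(8*(6 + 7)) - 19*(-2) = 145*(8*13) + 38 = 145*104 + 38 = 15080 + 38 = 15118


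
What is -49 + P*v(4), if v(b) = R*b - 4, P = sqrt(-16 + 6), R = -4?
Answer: -49 - 20*I*sqrt(10) ≈ -49.0 - 63.246*I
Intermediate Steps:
P = I*sqrt(10) (P = sqrt(-10) = I*sqrt(10) ≈ 3.1623*I)
v(b) = -4 - 4*b (v(b) = -4*b - 4 = -4 - 4*b)
-49 + P*v(4) = -49 + (I*sqrt(10))*(-4 - 4*4) = -49 + (I*sqrt(10))*(-4 - 16) = -49 + (I*sqrt(10))*(-20) = -49 - 20*I*sqrt(10)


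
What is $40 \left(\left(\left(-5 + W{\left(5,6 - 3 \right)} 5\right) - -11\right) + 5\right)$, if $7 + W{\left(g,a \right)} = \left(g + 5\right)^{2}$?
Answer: $19040$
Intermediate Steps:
$W{\left(g,a \right)} = -7 + \left(5 + g\right)^{2}$ ($W{\left(g,a \right)} = -7 + \left(g + 5\right)^{2} = -7 + \left(5 + g\right)^{2}$)
$40 \left(\left(\left(-5 + W{\left(5,6 - 3 \right)} 5\right) - -11\right) + 5\right) = 40 \left(\left(\left(-5 + \left(-7 + \left(5 + 5\right)^{2}\right) 5\right) - -11\right) + 5\right) = 40 \left(\left(\left(-5 + \left(-7 + 10^{2}\right) 5\right) + 11\right) + 5\right) = 40 \left(\left(\left(-5 + \left(-7 + 100\right) 5\right) + 11\right) + 5\right) = 40 \left(\left(\left(-5 + 93 \cdot 5\right) + 11\right) + 5\right) = 40 \left(\left(\left(-5 + 465\right) + 11\right) + 5\right) = 40 \left(\left(460 + 11\right) + 5\right) = 40 \left(471 + 5\right) = 40 \cdot 476 = 19040$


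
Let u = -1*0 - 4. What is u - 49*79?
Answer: -3875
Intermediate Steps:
u = -4 (u = 0 - 4 = -4)
u - 49*79 = -4 - 49*79 = -4 - 3871 = -3875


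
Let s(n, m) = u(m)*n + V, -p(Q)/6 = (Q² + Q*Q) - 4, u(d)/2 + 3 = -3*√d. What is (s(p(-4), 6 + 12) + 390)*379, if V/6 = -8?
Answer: 511650 + 1146096*√2 ≈ 2.1325e+6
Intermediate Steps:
V = -48 (V = 6*(-8) = -48)
u(d) = -6 - 6*√d (u(d) = -6 + 2*(-3*√d) = -6 - 6*√d)
p(Q) = 24 - 12*Q² (p(Q) = -6*((Q² + Q*Q) - 4) = -6*((Q² + Q²) - 4) = -6*(2*Q² - 4) = -6*(-4 + 2*Q²) = 24 - 12*Q²)
s(n, m) = -48 + n*(-6 - 6*√m) (s(n, m) = (-6 - 6*√m)*n - 48 = n*(-6 - 6*√m) - 48 = -48 + n*(-6 - 6*√m))
(s(p(-4), 6 + 12) + 390)*379 = ((-48 - 6*(24 - 12*(-4)²)*(1 + √(6 + 12))) + 390)*379 = ((-48 - 6*(24 - 12*16)*(1 + √18)) + 390)*379 = ((-48 - 6*(24 - 192)*(1 + 3*√2)) + 390)*379 = ((-48 - 6*(-168)*(1 + 3*√2)) + 390)*379 = ((-48 + (1008 + 3024*√2)) + 390)*379 = ((960 + 3024*√2) + 390)*379 = (1350 + 3024*√2)*379 = 511650 + 1146096*√2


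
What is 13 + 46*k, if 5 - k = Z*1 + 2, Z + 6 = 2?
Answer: 335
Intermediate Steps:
Z = -4 (Z = -6 + 2 = -4)
k = 7 (k = 5 - (-4*1 + 2) = 5 - (-4 + 2) = 5 - 1*(-2) = 5 + 2 = 7)
13 + 46*k = 13 + 46*7 = 13 + 322 = 335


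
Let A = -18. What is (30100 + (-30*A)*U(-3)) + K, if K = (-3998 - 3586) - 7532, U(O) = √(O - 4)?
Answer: 14984 + 540*I*√7 ≈ 14984.0 + 1428.7*I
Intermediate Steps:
U(O) = √(-4 + O)
K = -15116 (K = -7584 - 7532 = -15116)
(30100 + (-30*A)*U(-3)) + K = (30100 + (-30*(-18))*√(-4 - 3)) - 15116 = (30100 + 540*√(-7)) - 15116 = (30100 + 540*(I*√7)) - 15116 = (30100 + 540*I*√7) - 15116 = 14984 + 540*I*√7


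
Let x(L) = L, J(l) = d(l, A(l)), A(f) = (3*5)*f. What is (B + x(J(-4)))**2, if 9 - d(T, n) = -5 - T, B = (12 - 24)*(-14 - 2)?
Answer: 40804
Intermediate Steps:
A(f) = 15*f
B = 192 (B = -12*(-16) = 192)
d(T, n) = 14 + T (d(T, n) = 9 - (-5 - T) = 9 + (5 + T) = 14 + T)
J(l) = 14 + l
(B + x(J(-4)))**2 = (192 + (14 - 4))**2 = (192 + 10)**2 = 202**2 = 40804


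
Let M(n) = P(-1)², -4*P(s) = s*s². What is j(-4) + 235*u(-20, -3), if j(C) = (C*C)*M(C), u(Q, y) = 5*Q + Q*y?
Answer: -9399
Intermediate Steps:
P(s) = -s³/4 (P(s) = -s*s²/4 = -s³/4)
M(n) = 1/16 (M(n) = (-¼*(-1)³)² = (-¼*(-1))² = (¼)² = 1/16)
j(C) = C²/16 (j(C) = (C*C)*(1/16) = C²*(1/16) = C²/16)
j(-4) + 235*u(-20, -3) = (1/16)*(-4)² + 235*(-20*(5 - 3)) = (1/16)*16 + 235*(-20*2) = 1 + 235*(-40) = 1 - 9400 = -9399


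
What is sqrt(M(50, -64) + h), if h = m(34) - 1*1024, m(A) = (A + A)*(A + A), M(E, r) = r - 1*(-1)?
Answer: 3*sqrt(393) ≈ 59.473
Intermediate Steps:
M(E, r) = 1 + r (M(E, r) = r + 1 = 1 + r)
m(A) = 4*A**2 (m(A) = (2*A)*(2*A) = 4*A**2)
h = 3600 (h = 4*34**2 - 1*1024 = 4*1156 - 1024 = 4624 - 1024 = 3600)
sqrt(M(50, -64) + h) = sqrt((1 - 64) + 3600) = sqrt(-63 + 3600) = sqrt(3537) = 3*sqrt(393)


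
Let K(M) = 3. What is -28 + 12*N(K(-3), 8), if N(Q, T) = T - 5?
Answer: 8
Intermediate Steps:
N(Q, T) = -5 + T
-28 + 12*N(K(-3), 8) = -28 + 12*(-5 + 8) = -28 + 12*3 = -28 + 36 = 8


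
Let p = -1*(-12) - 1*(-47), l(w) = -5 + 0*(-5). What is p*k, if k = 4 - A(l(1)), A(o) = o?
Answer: 531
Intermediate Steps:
l(w) = -5 (l(w) = -5 + 0 = -5)
p = 59 (p = 12 + 47 = 59)
k = 9 (k = 4 - 1*(-5) = 4 + 5 = 9)
p*k = 59*9 = 531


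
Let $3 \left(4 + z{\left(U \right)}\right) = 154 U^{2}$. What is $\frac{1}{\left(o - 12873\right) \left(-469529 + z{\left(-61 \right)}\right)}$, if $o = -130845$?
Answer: $\frac{1}{40028576890} \approx 2.4982 \cdot 10^{-11}$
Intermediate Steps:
$z{\left(U \right)} = -4 + \frac{154 U^{2}}{3}$
$\frac{1}{\left(o - 12873\right) \left(-469529 + z{\left(-61 \right)}\right)} = \frac{1}{\left(-130845 - 12873\right) \left(-469529 - \left(4 - \frac{154 \left(-61\right)^{2}}{3}\right)\right)} = \frac{1}{\left(-143718\right) \left(-469529 + \left(-4 + \frac{154}{3} \cdot 3721\right)\right)} = \frac{1}{\left(-143718\right) \left(-469529 + \left(-4 + \frac{573034}{3}\right)\right)} = \frac{1}{\left(-143718\right) \left(-469529 + \frac{573022}{3}\right)} = \frac{1}{\left(-143718\right) \left(- \frac{835565}{3}\right)} = \frac{1}{40028576890}$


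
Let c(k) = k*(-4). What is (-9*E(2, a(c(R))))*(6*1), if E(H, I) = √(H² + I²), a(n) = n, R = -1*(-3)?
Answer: -108*√37 ≈ -656.94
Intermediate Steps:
R = 3
c(k) = -4*k
(-9*E(2, a(c(R))))*(6*1) = (-9*√(2² + (-4*3)²))*(6*1) = -9*√(4 + (-12)²)*6 = -9*√(4 + 144)*6 = -18*√37*6 = -108*√37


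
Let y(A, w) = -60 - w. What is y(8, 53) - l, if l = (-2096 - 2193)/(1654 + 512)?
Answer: -240469/2166 ≈ -111.02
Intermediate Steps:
l = -4289/2166 ≈ -1.9801
y(8, 53) - l = (-60 - 1*53) - 1*(-4289/2166) = (-60 - 53) + 4289/2166 = -113 + 4289/2166 = -240469/2166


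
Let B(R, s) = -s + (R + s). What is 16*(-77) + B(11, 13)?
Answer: -1221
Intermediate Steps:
B(R, s) = R
16*(-77) + B(11, 13) = 16*(-77) + 11 = -1232 + 11 = -1221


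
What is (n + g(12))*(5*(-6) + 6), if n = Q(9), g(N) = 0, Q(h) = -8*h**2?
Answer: 15552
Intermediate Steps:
n = -648 (n = -8*9**2 = -8*81 = -648)
(n + g(12))*(5*(-6) + 6) = (-648 + 0)*(5*(-6) + 6) = -648*(-30 + 6) = -648*(-24) = 15552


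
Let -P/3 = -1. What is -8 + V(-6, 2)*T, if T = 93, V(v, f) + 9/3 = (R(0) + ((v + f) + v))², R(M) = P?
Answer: 4270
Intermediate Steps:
P = 3 (P = -3*(-1) = 3)
R(M) = 3
V(v, f) = -3 + (3 + f + 2*v)² (V(v, f) = -3 + (3 + ((v + f) + v))² = -3 + (3 + ((f + v) + v))² = -3 + (3 + (f + 2*v))² = -3 + (3 + f + 2*v)²)
-8 + V(-6, 2)*T = -8 + (-3 + (3 + 2 + 2*(-6))²)*93 = -8 + (-3 + (3 + 2 - 12)²)*93 = -8 + (-3 + (-7)²)*93 = -8 + (-3 + 49)*93 = -8 + 46*93 = -8 + 4278 = 4270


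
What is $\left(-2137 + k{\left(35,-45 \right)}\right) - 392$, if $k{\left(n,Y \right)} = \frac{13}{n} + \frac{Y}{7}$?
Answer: $- \frac{88727}{35} \approx -2535.1$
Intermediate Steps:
$k{\left(n,Y \right)} = \frac{13}{n} + \frac{Y}{7}$ ($k{\left(n,Y \right)} = \frac{13}{n} + Y \frac{1}{7} = \frac{13}{n} + \frac{Y}{7}$)
$\left(-2137 + k{\left(35,-45 \right)}\right) - 392 = \left(-2137 + \left(\frac{13}{35} + \frac{1}{7} \left(-45\right)\right)\right) - 392 = \left(-2137 + \left(13 \cdot \frac{1}{35} - \frac{45}{7}\right)\right) - 392 = \left(-2137 + \left(\frac{13}{35} - \frac{45}{7}\right)\right) - 392 = \left(-2137 - \frac{212}{35}\right) - 392 = - \frac{75007}{35} - 392 = - \frac{88727}{35}$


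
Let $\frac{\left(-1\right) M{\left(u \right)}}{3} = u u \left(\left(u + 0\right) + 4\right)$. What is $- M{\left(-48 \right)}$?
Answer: $-304128$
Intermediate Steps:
$M{\left(u \right)} = - 3 u^{2} \left(4 + u\right)$ ($M{\left(u \right)} = - 3 u u \left(\left(u + 0\right) + 4\right) = - 3 u^{2} \left(u + 4\right) = - 3 u^{2} \left(4 + u\right)$)
$- M{\left(-48 \right)} = - 3 \left(-48\right)^{2} \left(-4 - -48\right) = - 3 \cdot 2304 \left(-4 + 48\right) = - 3 \cdot 2304 \cdot 44 = \left(-1\right) 304128 = -304128$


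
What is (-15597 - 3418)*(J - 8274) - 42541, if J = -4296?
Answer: 238976009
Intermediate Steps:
(-15597 - 3418)*(J - 8274) - 42541 = (-15597 - 3418)*(-4296 - 8274) - 42541 = -19015*(-12570) - 42541 = 239018550 - 42541 = 238976009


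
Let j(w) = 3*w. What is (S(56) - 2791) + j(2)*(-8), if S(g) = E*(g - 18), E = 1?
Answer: -2801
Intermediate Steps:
S(g) = -18 + g (S(g) = 1*(g - 18) = 1*(-18 + g) = -18 + g)
(S(56) - 2791) + j(2)*(-8) = ((-18 + 56) - 2791) + (3*2)*(-8) = (38 - 2791) + 6*(-8) = -2753 - 48 = -2801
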